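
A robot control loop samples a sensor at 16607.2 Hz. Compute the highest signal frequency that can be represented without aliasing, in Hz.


f_max = f_s/2 = 16607.2/2 = 8303.6000

8303.6000 Hz


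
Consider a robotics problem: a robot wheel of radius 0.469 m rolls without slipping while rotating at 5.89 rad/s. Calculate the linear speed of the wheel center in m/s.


v = omega * r = 5.89 * 0.469 = 2.7624

2.7624 m/s


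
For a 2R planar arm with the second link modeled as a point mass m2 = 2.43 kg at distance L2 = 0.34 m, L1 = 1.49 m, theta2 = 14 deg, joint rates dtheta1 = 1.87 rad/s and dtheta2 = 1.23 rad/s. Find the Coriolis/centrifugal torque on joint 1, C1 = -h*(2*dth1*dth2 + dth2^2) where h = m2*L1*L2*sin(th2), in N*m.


h = m2*L1*L2*sin(th2) = 2.43*1.49*0.34*sin(14 deg) = 0.297815
C1 = -h*(2*1.87*1.23 + 1.23^2) = -0.297815*6.1131 = -1.8206

-1.8206 N*m


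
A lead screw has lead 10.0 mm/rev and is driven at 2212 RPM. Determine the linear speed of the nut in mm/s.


v = lead * (RPM/60) = 10.0*2212/60 = 368.6667

368.6667 mm/s


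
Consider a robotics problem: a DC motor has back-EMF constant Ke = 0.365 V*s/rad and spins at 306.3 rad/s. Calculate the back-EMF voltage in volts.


V_emf = Ke * omega = 0.365*306.3 = 111.7995

111.7995 V


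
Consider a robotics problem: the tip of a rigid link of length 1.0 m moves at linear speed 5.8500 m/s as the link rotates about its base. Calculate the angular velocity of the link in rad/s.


omega = v / L = 5.8500 / 1.0 = 5.8500

5.8500 rad/s


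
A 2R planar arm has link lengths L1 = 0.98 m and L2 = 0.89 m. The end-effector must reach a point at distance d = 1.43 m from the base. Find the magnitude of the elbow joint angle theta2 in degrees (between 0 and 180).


cos(th2) = (d^2 - L1^2 - L2^2)/(2*L1*L2) = (1.43^2 - 0.98^2 - 0.89^2)/(2*0.98*0.89) = 0.16762211
th2 = acos(0.16762211) = 80.3504 deg

80.3504 degrees


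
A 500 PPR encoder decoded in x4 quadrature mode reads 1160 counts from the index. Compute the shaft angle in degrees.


angle = counts * 360 / (PPR*4) = 1160 * 360 / 2000 = 208.8000

208.8000 degrees


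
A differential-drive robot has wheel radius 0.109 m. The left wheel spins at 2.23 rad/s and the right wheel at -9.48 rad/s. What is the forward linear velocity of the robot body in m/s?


v = r*(wR + wL)/2 = 0.109*(-9.48 + 2.23)/2 = -0.3951

-0.3951 m/s


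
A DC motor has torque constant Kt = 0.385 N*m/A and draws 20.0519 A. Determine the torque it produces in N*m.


tau = Kt * I = 0.385*20.0519 = 7.7200

7.7200 N*m


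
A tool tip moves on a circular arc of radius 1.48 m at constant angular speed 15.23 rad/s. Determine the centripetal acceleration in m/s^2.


a_c = omega^2 * r = 15.23^2 * 1.48 = 343.2903

343.2903 m/s^2


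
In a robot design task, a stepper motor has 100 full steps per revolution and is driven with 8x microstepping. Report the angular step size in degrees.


step = 360/(100*8) = 360/800 = 0.4500

0.4500 degrees


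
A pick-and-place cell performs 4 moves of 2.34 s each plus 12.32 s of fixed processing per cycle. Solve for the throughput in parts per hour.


T_cycle = 4*2.34 + 12.32 = 21.6800 s
rate = 3600/T = 166.0517

166.0517 parts/hour


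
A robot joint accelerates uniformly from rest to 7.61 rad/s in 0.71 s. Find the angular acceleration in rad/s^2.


alpha = delta_omega / t = 7.61 / 0.71 = 10.7183

10.7183 rad/s^2


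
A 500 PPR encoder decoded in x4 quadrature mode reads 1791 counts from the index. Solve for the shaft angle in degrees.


angle = counts * 360 / (PPR*4) = 1791 * 360 / 2000 = 322.3800

322.3800 degrees


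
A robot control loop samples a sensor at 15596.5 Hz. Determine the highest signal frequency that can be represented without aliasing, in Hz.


f_max = f_s/2 = 15596.5/2 = 7798.2500

7798.2500 Hz


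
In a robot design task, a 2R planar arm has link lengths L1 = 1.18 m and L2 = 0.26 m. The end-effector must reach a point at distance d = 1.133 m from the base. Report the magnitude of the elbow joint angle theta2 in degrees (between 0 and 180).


cos(th2) = (d^2 - L1^2 - L2^2)/(2*L1*L2) = (1.133^2 - 1.18^2 - 0.26^2)/(2*1.18*0.26) = -0.28733866
th2 = acos(-0.28733866) = 106.6987 deg

106.6987 degrees


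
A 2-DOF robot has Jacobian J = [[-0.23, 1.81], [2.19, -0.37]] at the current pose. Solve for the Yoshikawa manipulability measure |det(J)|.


det(J) = -0.23*-0.37 - (1.81)*(2.19) = -3.8788
|det(J)| = 3.8788

3.8788


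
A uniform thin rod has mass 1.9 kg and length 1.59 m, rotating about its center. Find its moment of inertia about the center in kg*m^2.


I = (1/12)*m*L^2 = (1/12)*1.9*1.59^2 = 0.4003

0.4003 kg*m^2


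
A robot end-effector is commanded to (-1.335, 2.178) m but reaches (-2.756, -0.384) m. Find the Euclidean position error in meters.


dx = -2.756 - (-1.335) = -1.4210, dy = -0.384 - (2.178) = -2.5620
err = sqrt(2.019241 + 6.563844) = 2.9297

2.9297 m


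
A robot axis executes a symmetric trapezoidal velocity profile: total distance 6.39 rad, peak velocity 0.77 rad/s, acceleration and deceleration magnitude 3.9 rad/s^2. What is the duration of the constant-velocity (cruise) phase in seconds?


t_acc = v/a = 0.197436 s, d_acc = v^2/(2a) = 0.076013 rad each
d_cruise = 6.39 - 2*0.076013 = 6.237974 rad
t_cruise = d_cruise/v = 6.237974/0.77 = 8.1013

8.1013 s


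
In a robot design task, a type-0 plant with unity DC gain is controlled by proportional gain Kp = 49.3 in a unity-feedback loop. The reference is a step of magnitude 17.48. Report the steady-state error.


e_ss = R/(1 + Kp) = 17.48/(1 + 49.3) = 17.48/50.3000 = 0.3475

0.3475


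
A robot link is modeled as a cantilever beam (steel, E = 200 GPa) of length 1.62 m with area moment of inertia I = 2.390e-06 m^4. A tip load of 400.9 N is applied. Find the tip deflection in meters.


delta = F*L^3/(3*E*I) = 400.9*1.62^3/(3*2.000e+11*2.390e-06)
      = 1704.4375752/1434000 = 0.0012

0.0012 m


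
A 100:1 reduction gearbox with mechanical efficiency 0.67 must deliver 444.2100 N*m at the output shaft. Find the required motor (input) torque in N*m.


tau_in = tau_out / (N * eta) = 444.2100 / (100 * 0.67) = 6.6300

6.6300 N*m


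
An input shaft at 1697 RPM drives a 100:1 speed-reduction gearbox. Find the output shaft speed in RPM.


omega_out = omega_in / N = 1697 / 100 = 16.9700

16.9700 RPM


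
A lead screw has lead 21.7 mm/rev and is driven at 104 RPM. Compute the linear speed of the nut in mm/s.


v = lead * (RPM/60) = 21.7*104/60 = 37.6133

37.6133 mm/s


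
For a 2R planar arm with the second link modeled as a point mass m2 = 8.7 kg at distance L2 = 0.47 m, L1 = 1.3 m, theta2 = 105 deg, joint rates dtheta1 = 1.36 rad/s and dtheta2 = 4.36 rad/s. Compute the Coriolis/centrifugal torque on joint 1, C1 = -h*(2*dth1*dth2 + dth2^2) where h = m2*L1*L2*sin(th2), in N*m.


h = m2*L1*L2*sin(th2) = 8.7*1.3*0.47*sin(105 deg) = 5.134572
C1 = -h*(2*1.36*4.36 + 4.36^2) = -5.134572*30.8688 = -158.4981

-158.4981 N*m


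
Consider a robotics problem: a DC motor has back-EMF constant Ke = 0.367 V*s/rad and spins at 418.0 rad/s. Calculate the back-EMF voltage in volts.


V_emf = Ke * omega = 0.367*418.0 = 153.4060

153.4060 V


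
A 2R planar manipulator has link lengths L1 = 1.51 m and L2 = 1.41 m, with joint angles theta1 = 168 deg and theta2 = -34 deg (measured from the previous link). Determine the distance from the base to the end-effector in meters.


x = L1*cos(th1) + L2*cos(th1+th2) = -2.456471
y = L1*sin(th1) + L2*sin(th1+th2) = 1.328216
d = sqrt(x^2 + y^2) = sqrt(6.034250 + 1.764158) = 2.7926

2.7926 m


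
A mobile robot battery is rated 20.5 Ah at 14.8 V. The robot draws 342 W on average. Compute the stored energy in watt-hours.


E = capacity * V = 20.5*14.8 = 303.4000

303.4000 Wh


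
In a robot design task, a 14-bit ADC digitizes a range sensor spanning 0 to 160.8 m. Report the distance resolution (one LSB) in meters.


res = range / 2^n = 160.8/2^14 = 160.8/16384 = 0.0098

0.0098 m


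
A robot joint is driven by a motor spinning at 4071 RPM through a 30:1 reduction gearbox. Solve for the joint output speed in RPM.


omega_joint = omega_motor / N = 4071 / 30 = 135.7000

135.7000 RPM


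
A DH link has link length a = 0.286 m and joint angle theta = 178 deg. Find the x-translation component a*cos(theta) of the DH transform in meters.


a*cos(theta) = 0.286*cos(178 deg) = -0.2858

-0.2858 m


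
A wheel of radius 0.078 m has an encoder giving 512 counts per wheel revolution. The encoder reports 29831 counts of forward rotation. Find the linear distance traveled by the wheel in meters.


revs = 29831/512 = 58.263672
d = revs * 2*pi*r = 58.263672 * 2*pi*0.078 = 28.5544

28.5544 m


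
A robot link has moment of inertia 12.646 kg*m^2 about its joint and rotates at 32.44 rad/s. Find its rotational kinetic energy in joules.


KE = (1/2)*I*omega^2 = 0.5*12.646*32.44^2 = 6654.0318

6654.0318 J


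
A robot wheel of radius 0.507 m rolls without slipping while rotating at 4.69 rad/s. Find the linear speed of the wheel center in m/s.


v = omega * r = 4.69 * 0.507 = 2.3778

2.3778 m/s


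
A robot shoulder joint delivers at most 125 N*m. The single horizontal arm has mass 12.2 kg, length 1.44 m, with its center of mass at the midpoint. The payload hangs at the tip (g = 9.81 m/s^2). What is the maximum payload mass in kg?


tau_arm = m_arm*g*(L/2) = 12.2*9.81*1.44/2 = 86.1710 N*m
tau_payload = tau_max - tau_arm = 125 - 86.1710 = 38.8290
m_payload = tau_payload / (g*L) = 38.8290 / (9.81*1.44) = 2.7487

2.7487 kg


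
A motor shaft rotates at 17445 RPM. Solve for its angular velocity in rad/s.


omega = 17445 * 2*pi/60 = 1826.8361

1826.8361 rad/s


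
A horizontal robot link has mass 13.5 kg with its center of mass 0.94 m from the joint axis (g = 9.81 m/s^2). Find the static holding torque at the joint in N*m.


tau = m*g*L = 13.5 * 9.81 * 0.94 = 124.4889

124.4889 N*m


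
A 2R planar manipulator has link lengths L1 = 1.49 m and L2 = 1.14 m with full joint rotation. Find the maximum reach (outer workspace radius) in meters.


r_max = L1 + L2 = 1.49 + 1.14 = 2.6300

2.6300 m


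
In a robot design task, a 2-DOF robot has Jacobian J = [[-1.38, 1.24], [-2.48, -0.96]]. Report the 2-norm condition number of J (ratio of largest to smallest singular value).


JJ^T eigenvalues: trace(JJ^T) = 10.5140, det(JJ^T) = det(J)^2 = 19.36000000
s_max^2 = (10.5140 + sqrt(33.10419600))/2 = 8.13381230
s_min^2 = (10.5140 - sqrt(33.10419600))/2 = 2.38018770
kappa = s_max/s_min = sqrt(8.13381230/2.38018770) = 1.8486

1.8486


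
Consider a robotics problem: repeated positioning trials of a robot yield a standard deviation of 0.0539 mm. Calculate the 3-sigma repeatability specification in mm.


repeatability = 3*sigma = 3*0.0539 = 0.1617

0.1617 mm


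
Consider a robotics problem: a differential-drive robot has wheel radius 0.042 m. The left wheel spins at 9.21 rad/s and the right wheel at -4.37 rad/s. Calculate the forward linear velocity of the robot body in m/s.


v = r*(wR + wL)/2 = 0.042*(-4.37 + 9.21)/2 = 0.1016

0.1016 m/s


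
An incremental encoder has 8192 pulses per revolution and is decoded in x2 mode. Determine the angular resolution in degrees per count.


resolution = 360 / (PPR * 2) = 360 / 16384 = 0.0220

0.0220 degrees


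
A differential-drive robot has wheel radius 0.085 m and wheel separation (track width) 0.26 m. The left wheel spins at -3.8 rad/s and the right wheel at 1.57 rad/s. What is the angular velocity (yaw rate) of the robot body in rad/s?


omega = r*(wR - wL)/L = 0.085*(1.57 - (-3.8))/0.26 = 1.7556

1.7556 rad/s


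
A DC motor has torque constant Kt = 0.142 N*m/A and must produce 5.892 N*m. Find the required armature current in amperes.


I = tau / Kt = 5.892/0.142 = 41.4930

41.4930 A


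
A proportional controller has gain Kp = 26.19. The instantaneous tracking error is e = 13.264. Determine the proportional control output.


u_P = Kp * e = 26.19 * 13.264 = 347.3842

347.3842


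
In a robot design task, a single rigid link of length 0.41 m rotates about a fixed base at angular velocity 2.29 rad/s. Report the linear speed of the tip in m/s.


v = L*omega = 0.41 * 2.29 = 0.9389

0.9389 m/s


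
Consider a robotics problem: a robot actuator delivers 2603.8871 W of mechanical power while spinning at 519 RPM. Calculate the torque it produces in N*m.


omega = 519 * 2*pi/60 = 54.349553 rad/s
tau = P / omega = 2603.8871 / 54.349553 = 47.9100

47.9100 N*m


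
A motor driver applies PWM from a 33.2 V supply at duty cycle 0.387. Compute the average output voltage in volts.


V_avg = V_supply * D = 33.2*0.387 = 12.8484

12.8484 V


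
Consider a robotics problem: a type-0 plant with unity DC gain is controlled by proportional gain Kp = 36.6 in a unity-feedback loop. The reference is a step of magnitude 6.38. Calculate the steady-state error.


e_ss = R/(1 + Kp) = 6.38/(1 + 36.6) = 6.38/37.6000 = 0.1697

0.1697


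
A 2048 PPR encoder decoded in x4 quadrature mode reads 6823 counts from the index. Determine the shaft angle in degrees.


angle = counts * 360 / (PPR*4) = 6823 * 360 / 8192 = 299.8389

299.8389 degrees


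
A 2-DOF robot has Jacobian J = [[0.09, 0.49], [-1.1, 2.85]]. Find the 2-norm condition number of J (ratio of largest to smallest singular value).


JJ^T eigenvalues: trace(JJ^T) = 9.5807, det(JJ^T) = det(J)^2 = 0.63282025
s_max^2 = (9.5807 + sqrt(89.25853149))/2 = 9.51418667
s_min^2 = (9.5807 - sqrt(89.25853149))/2 = 0.06651333
kappa = s_max/s_min = sqrt(9.51418667/0.06651333) = 11.9600

11.9600


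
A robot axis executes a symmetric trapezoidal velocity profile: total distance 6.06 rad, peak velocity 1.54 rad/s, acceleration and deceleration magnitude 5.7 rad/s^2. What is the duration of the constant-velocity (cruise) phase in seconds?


t_acc = v/a = 0.270175 s, d_acc = v^2/(2a) = 0.208035 rad each
d_cruise = 6.06 - 2*0.208035 = 5.643930 rad
t_cruise = d_cruise/v = 5.643930/1.54 = 3.6649

3.6649 s


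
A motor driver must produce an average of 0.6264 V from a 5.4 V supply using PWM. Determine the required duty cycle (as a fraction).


D = V_avg/V_supply = 0.6264/5.4 = 0.1160

0.1160


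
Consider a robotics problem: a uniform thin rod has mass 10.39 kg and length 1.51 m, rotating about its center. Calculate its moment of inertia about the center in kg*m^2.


I = (1/12)*m*L^2 = (1/12)*10.39*1.51^2 = 1.9742

1.9742 kg*m^2


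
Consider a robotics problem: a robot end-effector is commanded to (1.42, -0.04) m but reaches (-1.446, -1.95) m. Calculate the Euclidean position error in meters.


dx = -1.446 - (1.42) = -2.8660, dy = -1.95 - (-0.04) = -1.9100
err = sqrt(8.213956 + 3.648100) = 3.4441

3.4441 m


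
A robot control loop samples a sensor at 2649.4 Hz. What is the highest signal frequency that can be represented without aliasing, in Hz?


f_max = f_s/2 = 2649.4/2 = 1324.7000

1324.7000 Hz


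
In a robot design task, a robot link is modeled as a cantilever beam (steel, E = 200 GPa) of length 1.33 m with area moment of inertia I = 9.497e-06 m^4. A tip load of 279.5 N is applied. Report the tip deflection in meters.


delta = F*L^3/(3*E*I) = 279.5*1.33^3/(3*2.000e+11*9.497e-06)
      = 657.5620415/5698200 = 1.1540e-04

1.1540e-04 m


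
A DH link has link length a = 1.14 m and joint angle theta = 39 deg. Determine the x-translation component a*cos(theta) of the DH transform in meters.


a*cos(theta) = 1.14*cos(39 deg) = 0.8859

0.8859 m


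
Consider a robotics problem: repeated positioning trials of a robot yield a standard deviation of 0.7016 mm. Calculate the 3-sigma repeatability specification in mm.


repeatability = 3*sigma = 3*0.7016 = 2.1048

2.1048 mm


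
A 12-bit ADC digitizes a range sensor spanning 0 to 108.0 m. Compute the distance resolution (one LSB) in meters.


res = range / 2^n = 108.0/2^12 = 108.0/4096 = 0.0264

0.0264 m


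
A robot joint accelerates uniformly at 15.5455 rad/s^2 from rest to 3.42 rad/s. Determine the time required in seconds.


t = delta_omega / alpha = 3.42 / 15.5455 = 0.2200

0.2200 s


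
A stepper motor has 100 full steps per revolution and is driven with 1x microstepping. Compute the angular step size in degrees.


step = 360/(100*1) = 360/100 = 3.6000

3.6000 degrees


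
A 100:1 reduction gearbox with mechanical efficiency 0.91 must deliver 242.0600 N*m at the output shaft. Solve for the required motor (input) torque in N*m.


tau_in = tau_out / (N * eta) = 242.0600 / (100 * 0.91) = 2.6600

2.6600 N*m


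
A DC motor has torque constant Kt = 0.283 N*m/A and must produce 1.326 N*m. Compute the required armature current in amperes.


I = tau / Kt = 1.326/0.283 = 4.6855

4.6855 A


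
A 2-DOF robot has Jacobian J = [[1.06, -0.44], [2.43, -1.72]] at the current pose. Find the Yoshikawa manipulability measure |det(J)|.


det(J) = 1.06*-1.72 - (-0.44)*(2.43) = -0.7540
|det(J)| = 0.7540

0.7540


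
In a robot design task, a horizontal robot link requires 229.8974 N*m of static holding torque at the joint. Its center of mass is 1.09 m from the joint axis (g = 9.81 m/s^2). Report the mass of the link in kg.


m = tau / (g*L) = 229.8974 / (9.81 * 1.09) = 21.5000

21.5000 kg


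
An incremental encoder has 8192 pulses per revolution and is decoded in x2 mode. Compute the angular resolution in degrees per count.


resolution = 360 / (PPR * 2) = 360 / 16384 = 0.0220

0.0220 degrees


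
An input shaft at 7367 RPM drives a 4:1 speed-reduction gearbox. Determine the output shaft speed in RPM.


omega_out = omega_in / N = 7367 / 4 = 1841.7500

1841.7500 RPM


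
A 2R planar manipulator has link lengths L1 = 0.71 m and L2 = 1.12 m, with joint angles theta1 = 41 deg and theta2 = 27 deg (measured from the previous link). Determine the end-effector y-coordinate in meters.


y = L1*sin(th1) + L2*sin(th1+th2) = 0.71*sin(41 deg) + 1.12*sin(68 deg) = 1.5042

1.5042 m


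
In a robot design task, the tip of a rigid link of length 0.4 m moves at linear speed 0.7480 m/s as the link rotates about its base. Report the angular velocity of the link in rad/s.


omega = v / L = 0.7480 / 0.4 = 1.8700

1.8700 rad/s


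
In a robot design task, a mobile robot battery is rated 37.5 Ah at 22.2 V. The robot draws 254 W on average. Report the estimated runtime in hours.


E = 37.5*22.2 = 832.5000 Wh
t = E/P = 832.5000/254 = 3.2776

3.2776 hours


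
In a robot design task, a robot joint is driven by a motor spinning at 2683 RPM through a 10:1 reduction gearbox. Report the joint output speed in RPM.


omega_joint = omega_motor / N = 2683 / 10 = 268.3000

268.3000 RPM


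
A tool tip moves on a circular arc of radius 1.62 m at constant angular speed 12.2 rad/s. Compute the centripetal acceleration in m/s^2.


a_c = omega^2 * r = 12.2^2 * 1.62 = 241.1208

241.1208 m/s^2


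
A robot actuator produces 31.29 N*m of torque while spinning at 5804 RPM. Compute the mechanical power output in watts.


omega = 5804 * 2*pi/60 = 607.793459 rad/s
P = tau * omega = 31.29 * 607.793459 = 19017.8573

19017.8573 W


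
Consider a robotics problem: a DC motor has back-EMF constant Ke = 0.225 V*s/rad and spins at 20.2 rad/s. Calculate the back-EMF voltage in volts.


V_emf = Ke * omega = 0.225*20.2 = 4.5450

4.5450 V


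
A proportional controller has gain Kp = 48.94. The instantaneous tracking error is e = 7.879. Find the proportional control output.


u_P = Kp * e = 48.94 * 7.879 = 385.5983

385.5983


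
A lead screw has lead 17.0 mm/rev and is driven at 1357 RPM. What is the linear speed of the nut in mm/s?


v = lead * (RPM/60) = 17.0*1357/60 = 384.4833

384.4833 mm/s


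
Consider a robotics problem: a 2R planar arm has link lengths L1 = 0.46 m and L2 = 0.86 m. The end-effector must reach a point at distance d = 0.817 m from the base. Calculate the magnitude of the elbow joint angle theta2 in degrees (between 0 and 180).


cos(th2) = (d^2 - L1^2 - L2^2)/(2*L1*L2) = (0.817^2 - 0.46^2 - 0.86^2)/(2*0.46*0.86) = -0.35858316
th2 = acos(-0.35858316) = 111.0132 deg

111.0132 degrees


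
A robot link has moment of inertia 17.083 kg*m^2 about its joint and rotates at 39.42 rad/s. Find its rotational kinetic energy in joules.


KE = (1/2)*I*omega^2 = 0.5*17.083*39.42^2 = 13272.9478

13272.9478 J


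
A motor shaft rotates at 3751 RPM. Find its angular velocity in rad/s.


omega = 3751 * 2*pi/60 = 392.8038

392.8038 rad/s


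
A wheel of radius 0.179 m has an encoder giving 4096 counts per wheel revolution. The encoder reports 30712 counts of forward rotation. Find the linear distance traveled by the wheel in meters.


revs = 30712/4096 = 7.498047
d = revs * 2*pi*r = 7.498047 * 2*pi*0.179 = 8.4330

8.4330 m


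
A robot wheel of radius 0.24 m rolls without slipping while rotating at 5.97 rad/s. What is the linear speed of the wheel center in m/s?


v = omega * r = 5.97 * 0.24 = 1.4328

1.4328 m/s


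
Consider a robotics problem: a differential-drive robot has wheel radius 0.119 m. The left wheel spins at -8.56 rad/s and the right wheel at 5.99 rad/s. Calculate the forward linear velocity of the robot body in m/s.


v = r*(wR + wL)/2 = 0.119*(5.99 + -8.56)/2 = -0.1529

-0.1529 m/s


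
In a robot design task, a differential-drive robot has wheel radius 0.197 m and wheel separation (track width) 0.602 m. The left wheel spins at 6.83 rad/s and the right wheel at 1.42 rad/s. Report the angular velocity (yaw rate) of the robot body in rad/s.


omega = r*(wR - wL)/L = 0.197*(1.42 - (6.83))/0.602 = -1.7704

-1.7704 rad/s


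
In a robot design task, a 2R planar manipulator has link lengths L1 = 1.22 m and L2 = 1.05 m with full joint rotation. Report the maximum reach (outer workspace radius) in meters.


r_max = L1 + L2 = 1.22 + 1.05 = 2.2700

2.2700 m


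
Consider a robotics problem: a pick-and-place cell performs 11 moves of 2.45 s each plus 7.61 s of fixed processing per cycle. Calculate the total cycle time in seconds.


T = 11*2.45 + 7.61 = 34.5600

34.5600 s


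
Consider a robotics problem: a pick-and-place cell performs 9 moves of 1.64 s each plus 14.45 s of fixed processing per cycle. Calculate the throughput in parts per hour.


T_cycle = 9*1.64 + 14.45 = 29.2100 s
rate = 3600/T = 123.2455

123.2455 parts/hour


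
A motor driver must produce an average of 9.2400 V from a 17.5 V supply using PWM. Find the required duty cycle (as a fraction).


D = V_avg/V_supply = 9.2400/17.5 = 0.5280

0.5280


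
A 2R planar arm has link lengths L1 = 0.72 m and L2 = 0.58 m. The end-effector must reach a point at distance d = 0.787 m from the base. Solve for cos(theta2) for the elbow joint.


cos(th2) = (d^2 - L1^2 - L2^2)/(2*L1*L2) = (0.787^2 - 0.72^2 - 0.58^2)/(2*0.72*0.58) = -0.2819

-0.2819


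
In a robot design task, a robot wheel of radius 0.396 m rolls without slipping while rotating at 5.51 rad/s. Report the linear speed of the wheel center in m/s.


v = omega * r = 5.51 * 0.396 = 2.1820

2.1820 m/s


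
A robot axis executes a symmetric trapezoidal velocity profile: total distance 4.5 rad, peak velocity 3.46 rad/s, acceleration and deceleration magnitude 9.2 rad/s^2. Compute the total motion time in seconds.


t_acc = v/a = 3.46/9.2 = 0.376087 s
d_acc = v^2/(2a) = 0.650630 rad (each ramp)
d_cruise = 4.5 - 2*0.650630 = 3.198740 rad
t_cruise = 3.198740/3.46 = 0.924491 s
t_total = 2*0.376087 + 0.924491 = 1.6767

1.6767 s


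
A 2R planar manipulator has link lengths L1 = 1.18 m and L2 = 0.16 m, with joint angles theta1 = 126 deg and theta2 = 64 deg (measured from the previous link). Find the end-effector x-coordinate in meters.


x = L1*cos(th1) + L2*cos(th1+th2) = 1.18*cos(126 deg) + 0.16*cos(190 deg) = -0.8512

-0.8512 m


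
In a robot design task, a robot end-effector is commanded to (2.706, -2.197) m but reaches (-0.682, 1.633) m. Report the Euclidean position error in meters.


dx = -0.682 - (2.706) = -3.3880, dy = 1.633 - (-2.197) = 3.8300
err = sqrt(11.478544 + 14.668900) = 5.1135

5.1135 m


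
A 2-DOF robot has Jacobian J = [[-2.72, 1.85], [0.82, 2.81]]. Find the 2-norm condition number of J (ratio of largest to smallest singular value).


JJ^T eigenvalues: trace(JJ^T) = 19.3894, det(JJ^T) = det(J)^2 = 83.90926404
s_max^2 = (19.3894 + sqrt(40.31177620))/2 = 12.86927778
s_min^2 = (19.3894 - sqrt(40.31177620))/2 = 6.52012222
kappa = s_max/s_min = sqrt(12.86927778/6.52012222) = 1.4049

1.4049


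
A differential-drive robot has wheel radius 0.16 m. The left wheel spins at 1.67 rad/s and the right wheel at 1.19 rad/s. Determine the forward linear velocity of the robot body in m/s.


v = r*(wR + wL)/2 = 0.16*(1.19 + 1.67)/2 = 0.2288

0.2288 m/s


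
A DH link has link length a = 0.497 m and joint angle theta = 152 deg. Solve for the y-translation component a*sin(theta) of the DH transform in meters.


a*sin(theta) = 0.497*sin(152 deg) = 0.2333

0.2333 m


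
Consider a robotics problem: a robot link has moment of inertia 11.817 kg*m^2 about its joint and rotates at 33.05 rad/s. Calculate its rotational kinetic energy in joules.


KE = (1/2)*I*omega^2 = 0.5*11.817*33.05^2 = 6453.8693

6453.8693 J


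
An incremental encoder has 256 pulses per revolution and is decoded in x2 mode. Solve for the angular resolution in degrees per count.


resolution = 360 / (PPR * 2) = 360 / 512 = 0.7031

0.7031 degrees


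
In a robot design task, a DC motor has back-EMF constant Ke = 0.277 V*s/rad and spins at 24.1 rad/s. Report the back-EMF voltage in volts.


V_emf = Ke * omega = 0.277*24.1 = 6.6757

6.6757 V


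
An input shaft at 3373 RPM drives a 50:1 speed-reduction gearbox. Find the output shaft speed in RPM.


omega_out = omega_in / N = 3373 / 50 = 67.4600

67.4600 RPM


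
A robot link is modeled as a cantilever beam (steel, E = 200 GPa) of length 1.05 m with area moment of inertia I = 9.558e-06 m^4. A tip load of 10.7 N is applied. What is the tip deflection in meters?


delta = F*L^3/(3*E*I) = 10.7*1.05^3/(3*2.000e+11*9.558e-06)
      = 12.3865875/5734800 = 2.1599e-06

2.1599e-06 m


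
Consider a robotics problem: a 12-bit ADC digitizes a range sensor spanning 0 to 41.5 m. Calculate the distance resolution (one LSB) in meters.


res = range / 2^n = 41.5/2^12 = 41.5/4096 = 0.0101

0.0101 m


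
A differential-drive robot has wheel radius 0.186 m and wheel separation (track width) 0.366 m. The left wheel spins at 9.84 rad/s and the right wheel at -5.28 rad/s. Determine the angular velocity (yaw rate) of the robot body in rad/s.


omega = r*(wR - wL)/L = 0.186*(-5.28 - (9.84))/0.366 = -7.6839

-7.6839 rad/s


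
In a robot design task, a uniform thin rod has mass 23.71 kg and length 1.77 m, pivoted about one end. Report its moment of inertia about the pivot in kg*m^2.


I = (1/3)*m*L^2 = (1/3)*23.71*1.77^2 = 24.7604

24.7604 kg*m^2


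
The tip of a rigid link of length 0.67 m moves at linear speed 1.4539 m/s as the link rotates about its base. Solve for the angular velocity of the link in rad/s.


omega = v / L = 1.4539 / 0.67 = 2.1700

2.1700 rad/s


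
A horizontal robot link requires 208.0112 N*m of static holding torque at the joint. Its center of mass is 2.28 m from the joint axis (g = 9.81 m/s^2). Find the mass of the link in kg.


m = tau / (g*L) = 208.0112 / (9.81 * 2.28) = 9.3000

9.3000 kg


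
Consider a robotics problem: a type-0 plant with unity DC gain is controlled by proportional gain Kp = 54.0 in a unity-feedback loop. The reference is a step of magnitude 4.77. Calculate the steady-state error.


e_ss = R/(1 + Kp) = 4.77/(1 + 54.0) = 4.77/55.0000 = 0.0867

0.0867


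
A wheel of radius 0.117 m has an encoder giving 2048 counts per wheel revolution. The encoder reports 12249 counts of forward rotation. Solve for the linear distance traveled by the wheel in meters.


revs = 12249/2048 = 5.980957
d = revs * 2*pi*r = 5.980957 * 2*pi*0.117 = 4.3968

4.3968 m


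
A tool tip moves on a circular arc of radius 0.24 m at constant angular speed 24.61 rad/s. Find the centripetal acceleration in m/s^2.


a_c = omega^2 * r = 24.61^2 * 0.24 = 145.3565

145.3565 m/s^2


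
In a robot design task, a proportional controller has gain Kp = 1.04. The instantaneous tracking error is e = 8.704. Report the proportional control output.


u_P = Kp * e = 1.04 * 8.704 = 9.0522

9.0522


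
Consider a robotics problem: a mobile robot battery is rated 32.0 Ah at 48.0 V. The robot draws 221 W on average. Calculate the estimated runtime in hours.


E = 32.0*48.0 = 1536.0000 Wh
t = E/P = 1536.0000/221 = 6.9502

6.9502 hours


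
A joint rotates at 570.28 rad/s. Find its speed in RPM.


RPM = 570.28 * 60/(2*pi) = 5445.7729

5445.7729 RPM


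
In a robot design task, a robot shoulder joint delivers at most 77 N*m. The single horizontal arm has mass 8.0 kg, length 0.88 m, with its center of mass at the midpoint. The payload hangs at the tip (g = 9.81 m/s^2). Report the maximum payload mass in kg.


tau_arm = m_arm*g*(L/2) = 8.0*9.81*0.88/2 = 34.5312 N*m
tau_payload = tau_max - tau_arm = 77 - 34.5312 = 42.4688
m_payload = tau_payload / (g*L) = 42.4688 / (9.81*0.88) = 4.9195

4.9195 kg


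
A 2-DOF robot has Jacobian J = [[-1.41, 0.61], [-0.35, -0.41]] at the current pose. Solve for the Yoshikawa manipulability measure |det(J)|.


det(J) = -1.41*-0.41 - (0.61)*(-0.35) = 0.7916
|det(J)| = 0.7916

0.7916


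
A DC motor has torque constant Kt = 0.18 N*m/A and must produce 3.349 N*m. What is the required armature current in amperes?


I = tau / Kt = 3.349/0.18 = 18.6056

18.6056 A


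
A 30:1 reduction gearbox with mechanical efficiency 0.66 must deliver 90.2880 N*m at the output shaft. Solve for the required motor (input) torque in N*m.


tau_in = tau_out / (N * eta) = 90.2880 / (30 * 0.66) = 4.5600

4.5600 N*m


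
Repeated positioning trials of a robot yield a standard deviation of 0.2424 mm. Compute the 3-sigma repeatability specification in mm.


repeatability = 3*sigma = 3*0.2424 = 0.7272

0.7272 mm


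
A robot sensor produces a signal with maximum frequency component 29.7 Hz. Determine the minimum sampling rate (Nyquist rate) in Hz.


f_s,min = 2*f_max = 2*29.7 = 59.4000

59.4000 Hz


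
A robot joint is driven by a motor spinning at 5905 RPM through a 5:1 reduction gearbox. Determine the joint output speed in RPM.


omega_joint = omega_motor / N = 5905 / 5 = 1181.0000

1181.0000 RPM


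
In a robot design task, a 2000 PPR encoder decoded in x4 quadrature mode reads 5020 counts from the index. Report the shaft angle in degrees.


angle = counts * 360 / (PPR*4) = 5020 * 360 / 8000 = 225.9000

225.9000 degrees


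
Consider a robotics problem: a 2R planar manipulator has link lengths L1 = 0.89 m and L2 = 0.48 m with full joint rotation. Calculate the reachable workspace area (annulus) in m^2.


r_max = L1 + L2 = 1.3700, r_min = |L1 - L2| = 0.4100
A = pi*(r_max^2 - r_min^2) = pi*(1.8769 - 0.1681) = 5.3684

5.3684 m^2


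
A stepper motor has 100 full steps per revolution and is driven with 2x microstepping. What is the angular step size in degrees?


step = 360/(100*2) = 360/200 = 1.8000

1.8000 degrees


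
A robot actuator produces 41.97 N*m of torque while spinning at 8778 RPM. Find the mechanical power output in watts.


omega = 8778 * 2*pi/60 = 919.230010 rad/s
P = tau * omega = 41.97 * 919.230010 = 38580.0835

38580.0835 W


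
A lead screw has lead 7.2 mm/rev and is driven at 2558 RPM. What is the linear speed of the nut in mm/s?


v = lead * (RPM/60) = 7.2*2558/60 = 306.9600

306.9600 mm/s


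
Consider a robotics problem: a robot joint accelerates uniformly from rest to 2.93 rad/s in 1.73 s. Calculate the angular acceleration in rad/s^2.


alpha = delta_omega / t = 2.93 / 1.73 = 1.6936

1.6936 rad/s^2


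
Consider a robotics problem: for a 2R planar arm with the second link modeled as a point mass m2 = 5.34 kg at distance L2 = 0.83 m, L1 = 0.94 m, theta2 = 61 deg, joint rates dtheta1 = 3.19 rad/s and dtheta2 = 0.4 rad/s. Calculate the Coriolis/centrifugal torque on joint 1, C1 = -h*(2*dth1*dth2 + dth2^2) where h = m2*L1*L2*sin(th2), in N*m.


h = m2*L1*L2*sin(th2) = 5.34*0.94*0.83*sin(61 deg) = 3.643900
C1 = -h*(2*3.19*0.4 + 0.4^2) = -3.643900*2.7120 = -9.8823

-9.8823 N*m


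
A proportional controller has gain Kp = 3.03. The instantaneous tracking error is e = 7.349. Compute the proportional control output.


u_P = Kp * e = 3.03 * 7.349 = 22.2675

22.2675


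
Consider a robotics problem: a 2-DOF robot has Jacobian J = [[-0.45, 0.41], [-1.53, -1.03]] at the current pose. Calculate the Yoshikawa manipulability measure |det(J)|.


det(J) = -0.45*-1.03 - (0.41)*(-1.53) = 1.0908
|det(J)| = 1.0908

1.0908


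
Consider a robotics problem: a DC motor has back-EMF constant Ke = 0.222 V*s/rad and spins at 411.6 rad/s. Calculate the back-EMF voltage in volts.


V_emf = Ke * omega = 0.222*411.6 = 91.3752

91.3752 V


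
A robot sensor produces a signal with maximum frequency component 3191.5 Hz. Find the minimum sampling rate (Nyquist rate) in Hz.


f_s,min = 2*f_max = 2*3191.5 = 6383.0000

6383.0000 Hz


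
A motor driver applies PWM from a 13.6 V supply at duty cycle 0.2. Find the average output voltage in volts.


V_avg = V_supply * D = 13.6*0.2 = 2.7200

2.7200 V


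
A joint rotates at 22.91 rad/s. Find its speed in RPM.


RPM = 22.91 * 60/(2*pi) = 218.7744

218.7744 RPM


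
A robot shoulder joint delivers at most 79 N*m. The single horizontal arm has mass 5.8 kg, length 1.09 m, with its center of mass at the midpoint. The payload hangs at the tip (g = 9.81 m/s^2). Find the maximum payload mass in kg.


tau_arm = m_arm*g*(L/2) = 5.8*9.81*1.09/2 = 31.0094 N*m
tau_payload = tau_max - tau_arm = 79 - 31.0094 = 47.9906
m_payload = tau_payload / (g*L) = 47.9906 / (9.81*1.09) = 4.4881

4.4881 kg


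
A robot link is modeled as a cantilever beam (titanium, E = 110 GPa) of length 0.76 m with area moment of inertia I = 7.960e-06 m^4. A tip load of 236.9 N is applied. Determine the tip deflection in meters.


delta = F*L^3/(3*E*I) = 236.9*0.76^3/(3*1.100e+11*7.960e-06)
      = 103.9934144/2626800 = 3.9589e-05

3.9589e-05 m


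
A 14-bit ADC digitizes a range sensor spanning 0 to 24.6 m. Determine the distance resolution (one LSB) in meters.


res = range / 2^n = 24.6/2^14 = 24.6/16384 = 0.0015

0.0015 m


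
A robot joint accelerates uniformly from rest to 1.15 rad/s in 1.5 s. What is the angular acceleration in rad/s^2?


alpha = delta_omega / t = 1.15 / 1.5 = 0.7667

0.7667 rad/s^2


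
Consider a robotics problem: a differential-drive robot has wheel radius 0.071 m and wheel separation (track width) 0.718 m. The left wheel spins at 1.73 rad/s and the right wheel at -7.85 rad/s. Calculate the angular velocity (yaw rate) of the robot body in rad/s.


omega = r*(wR - wL)/L = 0.071*(-7.85 - (1.73))/0.718 = -0.9473

-0.9473 rad/s


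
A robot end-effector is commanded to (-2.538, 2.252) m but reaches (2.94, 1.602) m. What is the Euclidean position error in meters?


dx = 2.94 - (-2.538) = 5.4780, dy = 1.602 - (2.252) = -0.6500
err = sqrt(30.008484 + 0.422500) = 5.5164

5.5164 m


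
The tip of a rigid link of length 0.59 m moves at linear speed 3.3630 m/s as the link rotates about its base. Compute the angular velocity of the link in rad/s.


omega = v / L = 3.3630 / 0.59 = 5.7000

5.7000 rad/s


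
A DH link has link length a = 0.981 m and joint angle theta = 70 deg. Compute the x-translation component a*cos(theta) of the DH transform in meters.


a*cos(theta) = 0.981*cos(70 deg) = 0.3355

0.3355 m


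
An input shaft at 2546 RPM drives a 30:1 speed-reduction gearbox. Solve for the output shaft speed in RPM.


omega_out = omega_in / N = 2546 / 30 = 84.8667

84.8667 RPM


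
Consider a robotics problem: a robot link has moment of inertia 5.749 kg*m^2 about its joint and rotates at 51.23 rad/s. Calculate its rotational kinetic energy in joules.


KE = (1/2)*I*omega^2 = 0.5*5.749*51.23^2 = 7544.1623

7544.1623 J


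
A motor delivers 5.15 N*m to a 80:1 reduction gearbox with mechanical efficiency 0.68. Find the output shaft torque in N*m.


tau_out = tau_in * N * eta = 5.15 * 80 * 0.68 = 280.1600

280.1600 N*m


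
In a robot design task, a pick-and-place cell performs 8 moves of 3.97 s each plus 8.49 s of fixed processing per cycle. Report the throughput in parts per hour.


T_cycle = 8*3.97 + 8.49 = 40.2500 s
rate = 3600/T = 89.4410

89.4410 parts/hour


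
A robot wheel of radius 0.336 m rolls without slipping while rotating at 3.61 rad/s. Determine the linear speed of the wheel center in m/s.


v = omega * r = 3.61 * 0.336 = 1.2130

1.2130 m/s


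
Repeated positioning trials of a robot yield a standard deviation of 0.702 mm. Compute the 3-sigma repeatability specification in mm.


repeatability = 3*sigma = 3*0.702 = 2.1060

2.1060 mm


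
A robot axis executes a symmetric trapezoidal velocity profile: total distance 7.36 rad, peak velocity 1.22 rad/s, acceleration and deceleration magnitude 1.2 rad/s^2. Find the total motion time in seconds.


t_acc = v/a = 1.22/1.2 = 1.016667 s
d_acc = v^2/(2a) = 0.620167 rad (each ramp)
d_cruise = 7.36 - 2*0.620167 = 6.119666 rad
t_cruise = 6.119666/1.22 = 5.016120 s
t_total = 2*1.016667 + 5.016120 = 7.0495

7.0495 s


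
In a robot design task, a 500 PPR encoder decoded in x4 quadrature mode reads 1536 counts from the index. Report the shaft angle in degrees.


angle = counts * 360 / (PPR*4) = 1536 * 360 / 2000 = 276.4800

276.4800 degrees


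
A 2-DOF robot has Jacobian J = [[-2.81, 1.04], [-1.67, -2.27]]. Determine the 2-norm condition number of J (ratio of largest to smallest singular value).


JJ^T eigenvalues: trace(JJ^T) = 16.9195, det(JJ^T) = det(J)^2 = 65.86134025
s_max^2 = (16.9195 + sqrt(22.82411925))/2 = 10.84847975
s_min^2 = (16.9195 - sqrt(22.82411925))/2 = 6.07102025
kappa = s_max/s_min = sqrt(10.84847975/6.07102025) = 1.3368

1.3368


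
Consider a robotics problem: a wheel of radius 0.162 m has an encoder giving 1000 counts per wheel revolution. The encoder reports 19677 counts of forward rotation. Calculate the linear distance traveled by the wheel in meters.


revs = 19677/1000 = 19.677000
d = revs * 2*pi*r = 19.677000 * 2*pi*0.162 = 20.0287

20.0287 m


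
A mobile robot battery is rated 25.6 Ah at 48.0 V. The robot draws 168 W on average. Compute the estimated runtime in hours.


E = 25.6*48.0 = 1228.8000 Wh
t = E/P = 1228.8000/168 = 7.3143

7.3143 hours


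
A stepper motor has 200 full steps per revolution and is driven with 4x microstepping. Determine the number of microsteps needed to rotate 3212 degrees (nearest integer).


step_size = 360/(200*4) = 360/800 = 0.450000 deg
n = 3212/(360/800) = 3212*800/360 = 7137.7778 -> 7138

7138 steps


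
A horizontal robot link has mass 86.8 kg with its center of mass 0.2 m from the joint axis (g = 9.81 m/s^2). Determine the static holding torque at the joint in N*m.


tau = m*g*L = 86.8 * 9.81 * 0.2 = 170.3016

170.3016 N*m


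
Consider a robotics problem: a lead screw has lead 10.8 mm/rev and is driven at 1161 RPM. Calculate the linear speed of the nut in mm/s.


v = lead * (RPM/60) = 10.8*1161/60 = 208.9800

208.9800 mm/s


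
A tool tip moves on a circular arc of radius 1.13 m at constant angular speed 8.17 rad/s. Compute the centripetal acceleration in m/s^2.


a_c = omega^2 * r = 8.17^2 * 1.13 = 75.4263

75.4263 m/s^2


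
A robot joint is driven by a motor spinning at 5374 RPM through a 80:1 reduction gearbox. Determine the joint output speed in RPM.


omega_joint = omega_motor / N = 5374 / 80 = 67.1750

67.1750 RPM
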